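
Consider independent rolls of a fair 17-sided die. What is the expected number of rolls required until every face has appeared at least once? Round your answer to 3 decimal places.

58.472

The wait to go from k to k+1 distinct faces is geometric with mean 17/(17-k).
E[T] = 17/17 + 17/16 + 17/15 + ... + 17/2 + 17/1 = 17·H_{17}.
H_{17} = 3.4396, so E[T] = 58.4724.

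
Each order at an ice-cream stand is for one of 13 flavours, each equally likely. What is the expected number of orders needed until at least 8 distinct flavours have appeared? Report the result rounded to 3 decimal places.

11.658

Going from k to k+1 distinct takes a geometric number of orders with mean 13/(13-k).
Sum over k = 0,...,7: E = 13/13 + 13/12 + 13/11 + ... + 13/7 + 13/6 = 11.6584.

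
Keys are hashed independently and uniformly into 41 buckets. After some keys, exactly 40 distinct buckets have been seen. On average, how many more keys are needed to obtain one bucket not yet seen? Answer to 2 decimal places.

41.00

Each key yields a new bucket with probability (41-40)/41 = 1/41, so the wait is geometric with mean 41/1.
E = 41/1 = 41.000.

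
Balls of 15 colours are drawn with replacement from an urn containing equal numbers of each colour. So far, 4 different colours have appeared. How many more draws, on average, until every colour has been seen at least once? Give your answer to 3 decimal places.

The wait to go from k to k+1 distinct colours is geometric with mean 15/(15-k).
Sum over k = 4,...,14: E = 15/11 + 15/10 + 15/9 + ... + 15/2 + 15/1 = 45.2982.

45.298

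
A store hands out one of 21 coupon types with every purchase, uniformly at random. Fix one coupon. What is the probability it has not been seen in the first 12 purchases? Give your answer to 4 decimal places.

0.5568

Each purchase misses the fixed coupon with probability (21-1)/21 = 20/21, independently.
P(still missing after 12) = (20/21)^12 = 0.55684.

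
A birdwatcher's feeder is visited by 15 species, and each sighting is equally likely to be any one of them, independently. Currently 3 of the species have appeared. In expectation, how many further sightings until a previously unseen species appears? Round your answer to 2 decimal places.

Each sighting yields a new species with probability (15-3)/15 = 12/15, so the wait is geometric with mean 15/12.
E = 15/12 = 1.250.

1.25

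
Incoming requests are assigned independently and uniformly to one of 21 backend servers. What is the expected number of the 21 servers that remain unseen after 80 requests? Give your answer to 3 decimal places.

For each server, P(unseen after 80) = (20/21)^80 = 0.0202.
By linearity of expectation, E[unseen] = 21·(20/21)^80 = 0.4237.

0.424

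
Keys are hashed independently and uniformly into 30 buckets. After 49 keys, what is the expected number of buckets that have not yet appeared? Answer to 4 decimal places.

5.6975

For each bucket, P(unseen after 49) = (29/30)^49 = 0.18992.
By linearity of expectation, E[unseen] = 30·(29/30)^49 = 5.69747.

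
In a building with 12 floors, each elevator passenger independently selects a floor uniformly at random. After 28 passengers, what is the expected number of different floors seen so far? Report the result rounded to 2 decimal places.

For each floor, P(seen in 28 passengers) = 1 - (11/12)^28 = 0.913.
By linearity of expectation, E[distinct seen] = 12·(1 - (11/12)^28) = 10.950.

10.95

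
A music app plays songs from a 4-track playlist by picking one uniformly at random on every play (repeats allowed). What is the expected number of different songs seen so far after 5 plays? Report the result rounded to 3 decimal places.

For each song, P(seen in 5 plays) = 1 - (3/4)^5 = 0.7627.
By linearity of expectation, E[distinct seen] = 4·(1 - (3/4)^5) = 3.0508.

3.051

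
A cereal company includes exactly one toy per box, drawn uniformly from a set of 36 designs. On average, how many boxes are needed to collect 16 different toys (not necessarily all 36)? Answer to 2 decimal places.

Going from k to k+1 distinct takes a geometric number of boxes with mean 36/(36-k).
Sum over k = 0,...,15: E = 36/36 + 36/35 + 36/34 + ... + 36/22 + 36/21 = 20.766.

20.77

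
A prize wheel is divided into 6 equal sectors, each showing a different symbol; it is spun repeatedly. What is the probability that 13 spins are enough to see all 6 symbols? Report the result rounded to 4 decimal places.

0.5139

By inclusion–exclusion over which symbols are missing,
P(all seen) = Σ_{j=0}^{6} (-1)^j C(6,j)((6-j)/6)^13
= 1.00000 - 0.56078 + 0.07707 - 0.00244 + 0.00001 - 0.00000 + 0.00000
= 0.51386.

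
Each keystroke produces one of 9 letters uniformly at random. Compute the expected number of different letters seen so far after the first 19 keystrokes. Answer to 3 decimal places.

For each letter, P(seen in 19 keystrokes) = 1 - (8/9)^19 = 0.8933.
By linearity of expectation, E[distinct seen] = 9·(1 - (8/9)^19) = 8.0398.

8.040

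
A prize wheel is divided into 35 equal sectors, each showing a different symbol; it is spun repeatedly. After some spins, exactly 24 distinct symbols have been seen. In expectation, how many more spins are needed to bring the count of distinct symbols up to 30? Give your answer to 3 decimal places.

25.779

With k distinct symbols already seen, the next new one takes an expected 35/(35-k) spins.
Sum over k = 24,...,29: E = 35/11 + 35/10 + 35/9 + 35/8 + 35/7 + 35/6 = 25.7790.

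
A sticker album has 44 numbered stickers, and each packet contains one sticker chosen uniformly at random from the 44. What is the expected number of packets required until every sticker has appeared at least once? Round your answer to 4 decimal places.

192.3999

Split into phases: going from k distinct to k+1 distinct takes on average 44/(44-k) packets.
E[T] = 44/44 + 44/43 + 44/42 + ... + 44/2 + 44/1 = 44·H_{44}.
H_{44} = 4.37273, so E[T] = 192.39994.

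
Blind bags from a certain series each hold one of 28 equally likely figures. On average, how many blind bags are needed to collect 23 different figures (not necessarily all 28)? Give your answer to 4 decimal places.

Going from k to k+1 distinct takes a geometric number of blind bags with mean 28/(28-k).
Sum over k = 0,...,22: E = 28/28 + 28/27 + 28/26 + ... + 28/7 + 28/6 = 46.02746.

46.0275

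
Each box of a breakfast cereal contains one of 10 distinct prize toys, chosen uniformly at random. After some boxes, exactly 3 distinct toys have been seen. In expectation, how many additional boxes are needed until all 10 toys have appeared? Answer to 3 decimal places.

With k distinct toys already seen, the next new one takes an expected 10/(10-k) boxes.
Sum over k = 3,...,9: E = 10/7 + 10/6 + 10/5 + ... + 10/2 + 10/1 = 25.9286.

25.929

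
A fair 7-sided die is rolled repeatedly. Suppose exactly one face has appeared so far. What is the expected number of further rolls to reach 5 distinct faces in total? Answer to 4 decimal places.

6.6500

The wait to go from k to k+1 distinct faces is geometric with mean 7/(7-k).
Sum over k = 1,...,4: E = 7/6 + 7/5 + 7/4 + 7/3 = 6.65000.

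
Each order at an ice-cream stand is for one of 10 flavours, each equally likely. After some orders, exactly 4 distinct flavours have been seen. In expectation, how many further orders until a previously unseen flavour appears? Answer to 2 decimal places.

1.67

The number of orders until the next new flavour is geometric with success probability 6/10, so its mean is 10/6.
E = 10/6 = 1.667.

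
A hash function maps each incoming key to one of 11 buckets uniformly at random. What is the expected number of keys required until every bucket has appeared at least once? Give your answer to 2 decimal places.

After k distinct buckets have appeared, the next key gives a new one with probability (11-k)/11, so the expected wait for the (k+1)-th is 11/(11-k).
E[T] = 11/11 + 11/10 + 11/9 + ... + 11/2 + 11/1 = 11·H_{11}.
H_{11} = 3.020, so E[T] = 33.219.

33.22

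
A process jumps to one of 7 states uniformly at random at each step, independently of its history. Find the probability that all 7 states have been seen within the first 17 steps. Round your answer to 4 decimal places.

Let A_i be the event that state i is missing after 17 steps. By inclusion–exclusion on the A_i,
P(all seen) = Σ_{j=0}^{7} (-1)^j C(7,j)((7-j)/7)^17
= 1.00000 - 0.50933 + 0.06887 - 0.00258 + 0.00002 - 0.00000 + 0.00000 - 0.00000
= 0.55697.

0.5570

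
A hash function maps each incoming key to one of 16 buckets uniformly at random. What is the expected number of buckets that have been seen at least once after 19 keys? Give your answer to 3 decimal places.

11.306

For each bucket, P(seen in 19 keys) = 1 - (15/16)^19 = 0.7066.
By linearity of expectation, E[distinct seen] = 16·(1 - (15/16)^19) = 11.3057.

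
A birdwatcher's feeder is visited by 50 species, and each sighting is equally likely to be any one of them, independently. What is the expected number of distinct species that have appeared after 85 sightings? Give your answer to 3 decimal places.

41.022

For each species, P(seen in 85 sightings) = 1 - (49/50)^85 = 0.8204.
By linearity of expectation, E[distinct seen] = 50·(1 - (49/50)^85) = 41.0219.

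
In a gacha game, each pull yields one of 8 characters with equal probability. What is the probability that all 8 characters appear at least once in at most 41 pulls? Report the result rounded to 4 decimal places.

0.9667

Let A_i be the event that character i is missing after 41 pulls. By inclusion–exclusion on the A_i,
P(all seen) = Σ_{j=0}^{8} (-1)^j C(8,j)((8-j)/8)^41
= 1.00000 - 0.03353 + 0.00021 - 0.00000 + 0.00000 - 0.00000 + 0.00000 - 0.00000 + 0.00000
= 0.96668.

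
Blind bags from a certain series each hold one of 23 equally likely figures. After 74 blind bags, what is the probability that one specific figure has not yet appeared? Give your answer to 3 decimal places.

Each blind bag misses the fixed figure with probability (23-1)/23 = 22/23, independently.
P(still missing after 74) = (22/23)^74 = 0.0373.

0.037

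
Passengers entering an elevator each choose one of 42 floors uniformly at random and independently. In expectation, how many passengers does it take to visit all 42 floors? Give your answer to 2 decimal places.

181.72

After k distinct floors have appeared, the next passenger gives a new one with probability (42-k)/42, so the expected wait for the (k+1)-th is 42/(42-k).
E[T] = 42/42 + 42/41 + 42/40 + ... + 42/2 + 42/1 = 42·H_{42}.
H_{42} = 4.327, so E[T] = 181.723.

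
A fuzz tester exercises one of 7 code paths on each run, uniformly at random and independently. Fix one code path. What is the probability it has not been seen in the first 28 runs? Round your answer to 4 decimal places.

0.0134

On each run the fixed code path fails to appear with probability 6/7.
P(still missing after 28) = (6/7)^28 = 0.01335.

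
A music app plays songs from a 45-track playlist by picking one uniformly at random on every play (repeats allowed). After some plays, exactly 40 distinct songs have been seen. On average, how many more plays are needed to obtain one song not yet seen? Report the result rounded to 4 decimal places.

9.0000

Each play yields a new song with probability (45-40)/45 = 5/45, so the wait is geometric with mean 45/5.
E = 45/5 = 9.00000.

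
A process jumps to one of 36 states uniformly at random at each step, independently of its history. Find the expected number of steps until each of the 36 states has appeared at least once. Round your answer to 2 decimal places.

150.28

The wait to go from k to k+1 distinct states is geometric with mean 36/(36-k).
E[T] = 36/36 + 36/35 + 36/34 + ... + 36/2 + 36/1 = 36·H_{36}.
H_{36} = 4.175, so E[T] = 150.284.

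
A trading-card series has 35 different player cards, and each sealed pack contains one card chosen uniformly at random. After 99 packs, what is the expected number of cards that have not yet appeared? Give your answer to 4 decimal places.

For each card, P(unseen after 99) = (34/35)^99 = 0.05671.
By linearity of expectation, E[unseen] = 35·(34/35)^99 = 1.98493.

1.9849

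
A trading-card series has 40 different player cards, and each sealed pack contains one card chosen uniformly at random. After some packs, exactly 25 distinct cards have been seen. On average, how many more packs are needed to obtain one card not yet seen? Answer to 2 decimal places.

Each pack yields a new card with probability (40-25)/40 = 15/40, so the wait is geometric with mean 40/15.
E = 40/15 = 2.667.

2.67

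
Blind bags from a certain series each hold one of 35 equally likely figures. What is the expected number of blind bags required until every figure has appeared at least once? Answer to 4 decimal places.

The wait to go from k to k+1 distinct figures is geometric with mean 35/(35-k).
E[T] = 35/35 + 35/34 + 35/33 + ... + 35/2 + 35/1 = 35·H_{35}.
H_{35} = 4.14678, so E[T] = 145.13735.

145.1373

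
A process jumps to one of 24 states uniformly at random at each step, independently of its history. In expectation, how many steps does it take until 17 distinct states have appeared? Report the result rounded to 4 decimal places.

Going from k to k+1 distinct takes a geometric number of steps with mean 24/(24-k).
Sum over k = 0,...,16: E = 24/24 + 24/23 + 24/22 + ... + 24/9 + 24/8 = 28.39442.

28.3944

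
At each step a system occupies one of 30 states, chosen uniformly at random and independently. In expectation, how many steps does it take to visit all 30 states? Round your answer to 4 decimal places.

119.8496

Split into phases: going from k distinct to k+1 distinct takes on average 30/(30-k) steps.
E[T] = 30/30 + 30/29 + 30/28 + ... + 30/2 + 30/1 = 30·H_{30}.
H_{30} = 3.99499, so E[T] = 119.84961.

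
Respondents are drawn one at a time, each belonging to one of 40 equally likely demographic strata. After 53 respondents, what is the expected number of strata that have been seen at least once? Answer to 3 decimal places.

For each stratum, P(seen in 53 respondents) = 1 - (39/40)^53 = 0.7386.
By linearity of expectation, E[distinct seen] = 40·(1 - (39/40)^53) = 29.5455.

29.545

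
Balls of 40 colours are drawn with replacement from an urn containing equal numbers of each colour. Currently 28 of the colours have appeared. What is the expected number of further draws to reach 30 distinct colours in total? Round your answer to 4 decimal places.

6.9697

From k distinct to k+1 distinct takes on average 40/(40-k) draws.
Sum over k = 28,...,29: E = 40/12 + 40/11 = 6.96970.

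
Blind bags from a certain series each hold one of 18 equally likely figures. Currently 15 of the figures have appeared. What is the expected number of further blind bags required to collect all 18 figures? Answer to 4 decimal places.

The wait to go from k to k+1 distinct figures is geometric with mean 18/(18-k).
Sum over k = 15,...,17: E = 18/3 + 18/2 + 18/1 = 33.00000.

33.0000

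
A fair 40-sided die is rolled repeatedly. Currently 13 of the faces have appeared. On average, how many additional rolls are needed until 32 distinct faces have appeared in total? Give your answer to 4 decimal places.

With k distinct faces already seen, the next new one takes an expected 40/(40-k) rolls.
Sum over k = 13,...,31: E = 40/27 + 40/26 + 40/25 + ... + 40/10 + 40/9 = 46.94398.

46.9440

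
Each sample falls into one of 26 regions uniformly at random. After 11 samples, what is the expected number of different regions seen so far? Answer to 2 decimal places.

9.11

For each region, P(seen in 11 samples) = 1 - (25/26)^11 = 0.350.
By linearity of expectation, E[distinct seen] = 26·(1 - (25/26)^11) = 9.111.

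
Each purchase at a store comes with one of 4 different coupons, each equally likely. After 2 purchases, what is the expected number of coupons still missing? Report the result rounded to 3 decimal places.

2.250

For each coupon, P(unseen after 2) = (3/4)^2 = 0.5625.
By linearity of expectation, E[unseen] = 4·(3/4)^2 = 2.2500.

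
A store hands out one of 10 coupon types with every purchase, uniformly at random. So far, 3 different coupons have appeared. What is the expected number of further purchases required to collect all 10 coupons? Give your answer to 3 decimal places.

The wait to go from k to k+1 distinct coupons is geometric with mean 10/(10-k).
Sum over k = 3,...,9: E = 10/7 + 10/6 + 10/5 + ... + 10/2 + 10/1 = 25.9286.

25.929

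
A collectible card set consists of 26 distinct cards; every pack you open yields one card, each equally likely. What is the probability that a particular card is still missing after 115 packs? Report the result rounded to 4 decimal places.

0.0110

Each pack misses the fixed card with probability (26-1)/26 = 25/26, independently.
P(still missing after 115) = (25/26)^115 = 0.01099.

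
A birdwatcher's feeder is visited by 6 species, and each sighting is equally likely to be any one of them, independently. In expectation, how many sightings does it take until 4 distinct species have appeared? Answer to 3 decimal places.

Going from k to k+1 distinct takes a geometric number of sightings with mean 6/(6-k).
Sum over k = 0,...,3: E = 6/6 + 6/5 + 6/4 + 6/3 = 5.7000.

5.700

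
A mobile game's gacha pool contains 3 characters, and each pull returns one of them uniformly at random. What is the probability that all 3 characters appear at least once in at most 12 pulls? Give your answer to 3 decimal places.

By inclusion–exclusion over which characters are missing,
P(all seen) = Σ_{j=0}^{3} (-1)^j C(3,j)((3-j)/3)^12
= 1.0000 - 0.0231 + 0.0000 - 0.0000
= 0.9769.

0.977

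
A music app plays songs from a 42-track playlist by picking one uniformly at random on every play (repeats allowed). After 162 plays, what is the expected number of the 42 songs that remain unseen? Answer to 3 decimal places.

0.847

For each song, P(unseen after 162) = (41/42)^162 = 0.0202.
By linearity of expectation, E[unseen] = 42·(41/42)^162 = 0.8469.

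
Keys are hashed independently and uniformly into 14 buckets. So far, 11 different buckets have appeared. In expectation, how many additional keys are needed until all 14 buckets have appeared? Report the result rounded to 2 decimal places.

25.67

From k distinct to k+1 distinct takes on average 14/(14-k) keys.
Sum over k = 11,...,13: E = 14/3 + 14/2 + 14/1 = 25.667.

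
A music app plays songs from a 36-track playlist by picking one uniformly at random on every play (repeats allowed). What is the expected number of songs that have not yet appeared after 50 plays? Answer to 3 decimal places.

8.802

For each song, P(unseen after 50) = (35/36)^50 = 0.2445.
By linearity of expectation, E[unseen] = 36·(35/36)^50 = 8.8020.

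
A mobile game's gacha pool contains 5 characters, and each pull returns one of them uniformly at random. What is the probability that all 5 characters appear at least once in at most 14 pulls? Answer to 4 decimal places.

Let A_i be the event that character i is missing after 14 pulls. By inclusion–exclusion on the A_i,
P(all seen) = Σ_{j=0}^{5} (-1)^j C(5,j)((5-j)/5)^14
= 1.00000 - 0.21990 + 0.00784 - 0.00003 + 0.00000 - 0.00000
= 0.78791.

0.7879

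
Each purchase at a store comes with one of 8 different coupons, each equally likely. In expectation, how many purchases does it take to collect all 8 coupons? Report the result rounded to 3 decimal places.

21.743

Split into phases: going from k distinct to k+1 distinct takes on average 8/(8-k) purchases.
E[T] = 8/8 + 8/7 + 8/6 + ... + 8/2 + 8/1 = 8·H_{8}.
H_{8} = 2.7179, so E[T] = 21.7429.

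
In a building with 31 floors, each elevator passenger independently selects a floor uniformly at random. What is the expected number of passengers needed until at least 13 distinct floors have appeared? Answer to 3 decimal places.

With k distinct floors already seen, the next new one arrives after an expected 31/(31-k) passengers.
Sum over k = 0,...,12: E = 31/31 + 31/30 + 31/29 + ... + 31/20 + 31/19 = 16.4963.

16.496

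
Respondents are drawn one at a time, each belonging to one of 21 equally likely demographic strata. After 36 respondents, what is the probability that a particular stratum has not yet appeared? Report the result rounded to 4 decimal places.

Each respondent misses the fixed stratum with probability (21-1)/21 = 20/21, independently.
P(still missing after 36) = (20/21)^36 = 0.17266.

0.1727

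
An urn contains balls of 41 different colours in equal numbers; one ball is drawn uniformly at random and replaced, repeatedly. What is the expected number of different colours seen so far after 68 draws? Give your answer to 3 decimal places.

33.352

For each colour, P(seen in 68 draws) = 1 - (40/41)^68 = 0.8135.
By linearity of expectation, E[distinct seen] = 41·(1 - (40/41)^68) = 33.3518.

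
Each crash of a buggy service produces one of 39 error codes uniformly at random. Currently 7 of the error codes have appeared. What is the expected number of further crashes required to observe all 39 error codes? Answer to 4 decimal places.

From k distinct to k+1 distinct takes on average 39/(39-k) crashes.
Sum over k = 7,...,38: E = 39/32 + 39/31 + 39/30 + ... + 39/2 + 39/1 = 158.28131.

158.2813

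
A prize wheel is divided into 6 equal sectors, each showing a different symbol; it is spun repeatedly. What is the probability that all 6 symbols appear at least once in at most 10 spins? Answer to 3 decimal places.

0.272

By inclusion–exclusion over which symbols are missing,
P(all seen) = Σ_{j=0}^{6} (-1)^j C(6,j)((6-j)/6)^10
= 1.0000 - 0.9690 + 0.2601 - 0.0195 + 0.0003 - 0.0000 + 0.0000
= 0.2718.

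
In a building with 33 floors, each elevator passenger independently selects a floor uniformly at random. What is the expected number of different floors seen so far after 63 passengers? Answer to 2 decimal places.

28.25

For each floor, P(seen in 63 passengers) = 1 - (32/33)^63 = 0.856.
By linearity of expectation, E[distinct seen] = 33·(1 - (32/33)^63) = 28.251.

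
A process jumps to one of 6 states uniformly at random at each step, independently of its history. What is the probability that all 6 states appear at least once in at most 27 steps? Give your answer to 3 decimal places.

0.957

Let A_i be the event that state i is missing after 27 steps. By inclusion–exclusion on the A_i,
P(all seen) = Σ_{j=0}^{6} (-1)^j C(6,j)((6-j)/6)^27
= 1.0000 - 0.0437 + 0.0003 - 0.0000 + 0.0000 - 0.0000 + 0.0000
= 0.9566.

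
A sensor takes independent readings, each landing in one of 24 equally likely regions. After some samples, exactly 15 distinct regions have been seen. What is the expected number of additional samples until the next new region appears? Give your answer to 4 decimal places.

Each sample yields a new region with probability (24-15)/24 = 9/24, so the wait is geometric with mean 24/9.
E = 24/9 = 2.66667.

2.6667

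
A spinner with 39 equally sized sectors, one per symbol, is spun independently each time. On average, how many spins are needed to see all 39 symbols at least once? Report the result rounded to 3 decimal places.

Split into phases: going from k distinct to k+1 distinct takes on average 39/(39-k) spins.
E[T] = 39/39 + 39/38 + 39/37 + ... + 39/2 + 39/1 = 39·H_{39}.
H_{39} = 4.2535, so E[T] = 165.8882.

165.888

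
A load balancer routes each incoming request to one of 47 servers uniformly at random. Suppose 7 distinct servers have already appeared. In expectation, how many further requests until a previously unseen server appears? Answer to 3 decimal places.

1.175

Each request yields a new server with probability (47-7)/47 = 40/47, so the wait is geometric with mean 47/40.
E = 47/40 = 1.1750.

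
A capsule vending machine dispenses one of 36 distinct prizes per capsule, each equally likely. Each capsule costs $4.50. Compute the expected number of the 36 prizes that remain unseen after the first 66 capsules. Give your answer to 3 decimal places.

For each prize, P(unseen after 66) = (35/36)^66 = 0.1558.
By linearity of expectation, E[unseen] = 36·(35/36)^66 = 5.6083.

5.608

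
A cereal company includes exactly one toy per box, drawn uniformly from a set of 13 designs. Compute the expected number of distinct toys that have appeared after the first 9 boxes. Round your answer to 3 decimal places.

For each toy, P(seen in 9 boxes) = 1 - (12/13)^9 = 0.5134.
By linearity of expectation, E[distinct seen] = 13·(1 - (12/13)^9) = 6.6747.

6.675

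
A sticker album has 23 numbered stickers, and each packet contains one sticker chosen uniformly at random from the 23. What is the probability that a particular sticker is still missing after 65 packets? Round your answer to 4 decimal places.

0.0556

Each packet misses the fixed sticker with probability (23-1)/23 = 22/23, independently.
P(still missing after 65) = (22/23)^65 = 0.05561.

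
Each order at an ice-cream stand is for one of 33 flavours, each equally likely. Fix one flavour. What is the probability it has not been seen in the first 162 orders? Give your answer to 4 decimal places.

0.0068

On each order the fixed flavour fails to appear with probability 32/33.
P(still missing after 162) = (32/33)^162 = 0.00684.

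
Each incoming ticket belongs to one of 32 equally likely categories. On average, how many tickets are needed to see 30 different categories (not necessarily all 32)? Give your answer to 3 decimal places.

Going from k to k+1 distinct takes a geometric number of tickets with mean 32/(32-k).
Sum over k = 0,...,29: E = 32/32 + 32/31 + 32/30 + ... + 32/4 + 32/3 = 81.8718.

81.872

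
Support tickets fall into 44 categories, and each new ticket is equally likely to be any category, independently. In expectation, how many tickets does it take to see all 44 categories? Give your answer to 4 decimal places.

192.3999

The wait to go from k to k+1 distinct categories is geometric with mean 44/(44-k).
E[T] = 44/44 + 44/43 + 44/42 + ... + 44/2 + 44/1 = 44·H_{44}.
H_{44} = 4.37273, so E[T] = 192.39994.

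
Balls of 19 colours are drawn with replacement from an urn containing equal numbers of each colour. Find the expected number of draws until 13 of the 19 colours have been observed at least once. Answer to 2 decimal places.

20.86

With k distinct colours already seen, the next new one arrives after an expected 19/(19-k) draws.
Sum over k = 0,...,12: E = 19/19 + 19/18 + 19/17 + ... + 19/8 + 19/7 = 20.857.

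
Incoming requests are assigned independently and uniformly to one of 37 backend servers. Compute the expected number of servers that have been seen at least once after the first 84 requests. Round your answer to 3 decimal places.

33.296

For each server, P(seen in 84 requests) = 1 - (36/37)^84 = 0.8999.
By linearity of expectation, E[distinct seen] = 37·(1 - (36/37)^84) = 33.2960.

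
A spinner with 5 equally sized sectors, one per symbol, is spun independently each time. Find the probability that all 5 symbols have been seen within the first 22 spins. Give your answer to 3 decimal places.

0.963

Let A_i be the event that symbol i is missing after 22 spins. By inclusion–exclusion on the A_i,
P(all seen) = Σ_{j=0}^{5} (-1)^j C(5,j)((5-j)/5)^22
= 1.0000 - 0.0369 + 0.0001 - 0.0000 + 0.0000 - 0.0000
= 0.9632.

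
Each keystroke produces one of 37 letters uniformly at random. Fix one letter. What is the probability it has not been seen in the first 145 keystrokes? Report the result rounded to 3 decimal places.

0.019

Each keystroke misses the fixed letter with probability (37-1)/37 = 36/37, independently.
P(still missing after 145) = (36/37)^145 = 0.0188.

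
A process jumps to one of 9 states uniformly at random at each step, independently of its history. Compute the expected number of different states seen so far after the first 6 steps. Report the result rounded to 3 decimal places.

For each state, P(seen in 6 steps) = 1 - (8/9)^6 = 0.5067.
By linearity of expectation, E[distinct seen] = 9·(1 - (8/9)^6) = 4.5606.

4.561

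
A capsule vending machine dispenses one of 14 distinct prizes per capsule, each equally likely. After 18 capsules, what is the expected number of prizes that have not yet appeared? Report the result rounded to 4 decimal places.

3.6881

For each prize, P(unseen after 18) = (13/14)^18 = 0.26344.
By linearity of expectation, E[unseen] = 14·(13/14)^18 = 3.68811.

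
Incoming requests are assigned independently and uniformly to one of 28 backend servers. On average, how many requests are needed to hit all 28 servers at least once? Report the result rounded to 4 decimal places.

The wait to go from k to k+1 distinct servers is geometric with mean 28/(28-k).
E[T] = 28/28 + 28/27 + 28/26 + ... + 28/2 + 28/1 = 28·H_{28}.
H_{28} = 3.92717, so E[T] = 109.96079.

109.9608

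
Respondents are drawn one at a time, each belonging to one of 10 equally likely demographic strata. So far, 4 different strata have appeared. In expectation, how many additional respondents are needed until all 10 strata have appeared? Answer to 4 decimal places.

24.5000

The wait to go from k to k+1 distinct strata is geometric with mean 10/(10-k).
Sum over k = 4,...,9: E = 10/6 + 10/5 + 10/4 + 10/3 + 10/2 + 10/1 = 24.50000.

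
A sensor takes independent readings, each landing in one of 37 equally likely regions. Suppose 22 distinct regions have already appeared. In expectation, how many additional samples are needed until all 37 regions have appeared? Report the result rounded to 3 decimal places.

122.774

With k distinct regions already seen, the next new one takes an expected 37/(37-k) samples.
Sum over k = 22,...,36: E = 37/15 + 37/14 + 37/13 + ... + 37/2 + 37/1 = 122.7745.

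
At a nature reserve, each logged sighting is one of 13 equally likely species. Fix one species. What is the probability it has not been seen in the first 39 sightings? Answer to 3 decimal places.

0.044

On each sighting the fixed species fails to appear with probability 12/13.
P(still missing after 39) = (12/13)^39 = 0.0441.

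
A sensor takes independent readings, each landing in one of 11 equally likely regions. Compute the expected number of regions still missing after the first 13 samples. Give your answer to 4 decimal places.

3.1863

For each region, P(unseen after 13) = (10/11)^13 = 0.28966.
By linearity of expectation, E[unseen] = 11·(10/11)^13 = 3.18631.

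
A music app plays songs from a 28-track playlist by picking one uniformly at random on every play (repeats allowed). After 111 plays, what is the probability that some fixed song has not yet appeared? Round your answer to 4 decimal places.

0.0177

Each play misses the fixed song with probability (28-1)/28 = 27/28, independently.
P(still missing after 111) = (27/28)^111 = 0.01765.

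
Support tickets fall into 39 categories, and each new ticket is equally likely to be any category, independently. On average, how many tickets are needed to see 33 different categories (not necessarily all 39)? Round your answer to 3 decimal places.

70.338

Going from k to k+1 distinct takes a geometric number of tickets with mean 39/(39-k).
Sum over k = 0,...,32: E = 39/39 + 39/38 + 39/37 + ... + 39/8 + 39/7 = 70.3382.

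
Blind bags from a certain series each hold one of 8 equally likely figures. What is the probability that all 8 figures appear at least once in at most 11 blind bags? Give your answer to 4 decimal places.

Let A_i be the event that figure i is missing after 11 blind bags. By inclusion–exclusion on the A_i,
P(all seen) = Σ_{j=0}^{8} (-1)^j C(8,j)((8-j)/8)^11
= 1.00000 - 1.84153 + 1.18258 - 0.31832 + 0.03418 - 0.00115 + 0.00001 - 0.00000 + 0.00000
= 0.05576.

0.0558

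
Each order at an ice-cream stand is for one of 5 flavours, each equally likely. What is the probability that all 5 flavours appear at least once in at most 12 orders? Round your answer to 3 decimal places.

0.678

By inclusion–exclusion over which flavours are missing,
P(all seen) = Σ_{j=0}^{5} (-1)^j C(5,j)((5-j)/5)^12
= 1.0000 - 0.3436 + 0.0218 - 0.0002 + 0.0000 - 0.0000
= 0.6780.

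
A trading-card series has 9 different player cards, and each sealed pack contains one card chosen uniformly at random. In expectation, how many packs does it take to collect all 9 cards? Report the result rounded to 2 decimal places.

25.46

After k distinct cards have appeared, the next pack gives a new one with probability (9-k)/9, so the expected wait for the (k+1)-th is 9/(9-k).
E[T] = 9/9 + 9/8 + 9/7 + ... + 9/2 + 9/1 = 9·H_{9}.
H_{9} = 2.829, so E[T] = 25.461.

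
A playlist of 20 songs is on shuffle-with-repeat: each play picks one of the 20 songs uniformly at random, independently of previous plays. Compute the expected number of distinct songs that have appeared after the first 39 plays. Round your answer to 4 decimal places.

17.2945

For each song, P(seen in 39 plays) = 1 - (19/20)^39 = 0.86472.
By linearity of expectation, E[distinct seen] = 20·(1 - (19/20)^39) = 17.29448.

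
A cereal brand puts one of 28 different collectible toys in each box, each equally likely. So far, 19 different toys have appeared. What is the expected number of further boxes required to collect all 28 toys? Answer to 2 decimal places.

From k distinct to k+1 distinct takes on average 28/(28-k) boxes.
Sum over k = 19,...,27: E = 28/9 + 28/8 + 28/7 + ... + 28/2 + 28/1 = 79.211.

79.21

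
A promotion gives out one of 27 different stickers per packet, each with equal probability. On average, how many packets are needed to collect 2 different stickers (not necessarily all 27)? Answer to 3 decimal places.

2.038

With k distinct stickers already seen, the next new one arrives after an expected 27/(27-k) packets.
Sum over k = 0,...,1: E = 27/27 + 27/26 = 2.0385.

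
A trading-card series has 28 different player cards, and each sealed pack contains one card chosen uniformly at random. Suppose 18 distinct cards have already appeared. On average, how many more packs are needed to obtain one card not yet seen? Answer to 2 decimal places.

The number of packs until the next new card is geometric with success probability 10/28, so its mean is 28/10.
E = 28/10 = 2.800.

2.80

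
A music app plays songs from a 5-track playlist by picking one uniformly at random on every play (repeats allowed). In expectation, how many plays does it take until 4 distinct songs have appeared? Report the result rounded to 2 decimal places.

With k distinct songs already seen, the next new one arrives after an expected 5/(5-k) plays.
Sum over k = 0,...,3: E = 5/5 + 5/4 + 5/3 + 5/2 = 6.417.

6.42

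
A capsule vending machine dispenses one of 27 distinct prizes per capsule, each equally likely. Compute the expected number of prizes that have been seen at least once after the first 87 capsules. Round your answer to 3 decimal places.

For each prize, P(seen in 87 capsules) = 1 - (26/27)^87 = 0.9625.
By linearity of expectation, E[distinct seen] = 27·(1 - (26/27)^87) = 25.9875.

25.987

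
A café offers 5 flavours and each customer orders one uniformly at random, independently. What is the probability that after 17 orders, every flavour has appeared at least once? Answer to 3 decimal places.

By inclusion–exclusion over which flavours are missing,
P(all seen) = Σ_{j=0}^{5} (-1)^j C(5,j)((5-j)/5)^17
= 1.0000 - 0.1126 + 0.0017 - 0.0000 + 0.0000 - 0.0000
= 0.8891.

0.889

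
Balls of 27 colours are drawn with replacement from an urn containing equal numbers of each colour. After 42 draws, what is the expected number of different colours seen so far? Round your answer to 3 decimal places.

21.467

For each colour, P(seen in 42 draws) = 1 - (26/27)^42 = 0.7951.
By linearity of expectation, E[distinct seen] = 27·(1 - (26/27)^42) = 21.4669.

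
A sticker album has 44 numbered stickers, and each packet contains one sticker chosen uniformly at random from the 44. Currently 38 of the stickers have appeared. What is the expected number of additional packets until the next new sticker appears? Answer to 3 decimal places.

7.333

Each packet yields a new sticker with probability (44-38)/44 = 6/44, so the wait is geometric with mean 44/6.
E = 44/6 = 7.3333.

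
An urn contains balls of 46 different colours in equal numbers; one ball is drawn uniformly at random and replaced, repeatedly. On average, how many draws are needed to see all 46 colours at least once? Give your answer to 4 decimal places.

203.1676

After k distinct colours have appeared, the next draw gives a new one with probability (46-k)/46, so the expected wait for the (k+1)-th is 46/(46-k).
E[T] = 46/46 + 46/45 + 46/44 + ... + 46/2 + 46/1 = 46·H_{46}.
H_{46} = 4.41669, so E[T] = 203.16761.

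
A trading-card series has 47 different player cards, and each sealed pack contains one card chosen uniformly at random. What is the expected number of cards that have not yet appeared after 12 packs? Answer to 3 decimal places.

36.309

For each card, P(unseen after 12) = (46/47)^12 = 0.7725.
By linearity of expectation, E[unseen] = 47·(46/47)^12 = 36.3093.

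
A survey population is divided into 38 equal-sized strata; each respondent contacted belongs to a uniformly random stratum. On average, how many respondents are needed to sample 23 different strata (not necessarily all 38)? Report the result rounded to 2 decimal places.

34.57

Going from k to k+1 distinct takes a geometric number of respondents with mean 38/(38-k).
Sum over k = 0,...,22: E = 38/38 + 38/37 + 38/36 + ... + 38/17 + 38/16 = 34.568.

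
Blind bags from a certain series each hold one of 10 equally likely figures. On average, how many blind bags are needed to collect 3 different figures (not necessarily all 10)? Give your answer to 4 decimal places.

With k distinct figures already seen, the next new one arrives after an expected 10/(10-k) blind bags.
Sum over k = 0,...,2: E = 10/10 + 10/9 + 10/8 = 3.36111.

3.3611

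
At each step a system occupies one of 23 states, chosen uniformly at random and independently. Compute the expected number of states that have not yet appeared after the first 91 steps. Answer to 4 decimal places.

0.4027

For each state, P(unseen after 91) = (22/23)^91 = 0.01751.
By linearity of expectation, E[unseen] = 23·(22/23)^91 = 0.40268.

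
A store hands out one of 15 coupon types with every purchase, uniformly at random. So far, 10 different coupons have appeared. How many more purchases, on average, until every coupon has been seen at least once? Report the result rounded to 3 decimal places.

34.250

From k distinct to k+1 distinct takes on average 15/(15-k) purchases.
Sum over k = 10,...,14: E = 15/5 + 15/4 + 15/3 + 15/2 + 15/1 = 34.2500.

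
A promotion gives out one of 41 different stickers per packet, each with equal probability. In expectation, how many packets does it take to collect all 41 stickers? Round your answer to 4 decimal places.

176.4203

After k distinct stickers have appeared, the next packet gives a new one with probability (41-k)/41, so the expected wait for the (k+1)-th is 41/(41-k).
E[T] = 41/41 + 41/40 + 41/39 + ... + 41/2 + 41/1 = 41·H_{41}.
H_{41} = 4.30293, so E[T] = 176.42026.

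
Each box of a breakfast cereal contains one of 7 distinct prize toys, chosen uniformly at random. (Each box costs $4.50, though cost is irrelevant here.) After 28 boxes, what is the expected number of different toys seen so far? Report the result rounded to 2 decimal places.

For each toy, P(seen in 28 boxes) = 1 - (6/7)^28 = 0.987.
By linearity of expectation, E[distinct seen] = 7·(1 - (6/7)^28) = 6.907.

6.91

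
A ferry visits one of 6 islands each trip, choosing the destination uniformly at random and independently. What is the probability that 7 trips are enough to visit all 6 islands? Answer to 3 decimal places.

Let A_i be the event that island i is missing after 7 trips. By inclusion–exclusion on the A_i,
P(all seen) = Σ_{j=0}^{6} (-1)^j C(6,j)((6-j)/6)^7
= 1.0000 - 1.6745 + 0.8779 - 0.1563 + 0.0069 - 0.0000 + 0.0000
= 0.0540.

0.054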